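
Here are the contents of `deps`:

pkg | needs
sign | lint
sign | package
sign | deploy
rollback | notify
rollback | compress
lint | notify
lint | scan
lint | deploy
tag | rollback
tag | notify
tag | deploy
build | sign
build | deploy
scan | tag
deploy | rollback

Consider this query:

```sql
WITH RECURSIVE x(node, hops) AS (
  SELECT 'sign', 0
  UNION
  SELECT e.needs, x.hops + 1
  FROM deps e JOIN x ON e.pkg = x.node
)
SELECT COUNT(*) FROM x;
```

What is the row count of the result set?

21

Base: (sign, hops=0).
Iteration 1: edges from {sign} -> (deploy, hops=1), (lint, hops=1), (package, hops=1).
Iteration 2: edges from {deploy,lint,package} -> (deploy, hops=2), (notify, hops=2), (rollback, hops=2), (scan, hops=2).
Iteration 3: edges from {deploy,notify,rollback,scan} -> (compress, hops=3), (notify, hops=3), (rollback, hops=3), (tag, hops=3).
Iteration 4: edges from {compress,notify,rollback,tag} -> (compress, hops=4), (deploy, hops=4), (notify, hops=4), (rollback, hops=4). [UNION drops 1 duplicate row(s)]
Iteration 5: edges from {compress,deploy,notify,rollback} -> (compress, hops=5), (notify, hops=5), (rollback, hops=5).
Iteration 6: edges from {compress,notify,rollback} -> (compress, hops=6), (notify, hops=6).
Iteration 7: no outgoing edges from {compress,notify}; recursion stops.
Total rows emitted: 21.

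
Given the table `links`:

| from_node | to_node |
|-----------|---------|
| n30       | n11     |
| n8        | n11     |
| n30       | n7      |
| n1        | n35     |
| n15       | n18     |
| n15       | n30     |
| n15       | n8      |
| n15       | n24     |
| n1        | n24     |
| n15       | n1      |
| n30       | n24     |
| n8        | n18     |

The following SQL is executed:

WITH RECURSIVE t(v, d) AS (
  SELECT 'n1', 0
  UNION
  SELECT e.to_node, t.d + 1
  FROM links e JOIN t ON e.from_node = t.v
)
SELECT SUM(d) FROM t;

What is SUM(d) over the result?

2

Base: (n1, d=0).
Iteration 1: edges from {n1} -> (n24, d=1), (n35, d=1).
Iteration 2: no outgoing edges from {n24,n35}; recursion stops.
SUM(d) = 0 + 1 + 1 = 2.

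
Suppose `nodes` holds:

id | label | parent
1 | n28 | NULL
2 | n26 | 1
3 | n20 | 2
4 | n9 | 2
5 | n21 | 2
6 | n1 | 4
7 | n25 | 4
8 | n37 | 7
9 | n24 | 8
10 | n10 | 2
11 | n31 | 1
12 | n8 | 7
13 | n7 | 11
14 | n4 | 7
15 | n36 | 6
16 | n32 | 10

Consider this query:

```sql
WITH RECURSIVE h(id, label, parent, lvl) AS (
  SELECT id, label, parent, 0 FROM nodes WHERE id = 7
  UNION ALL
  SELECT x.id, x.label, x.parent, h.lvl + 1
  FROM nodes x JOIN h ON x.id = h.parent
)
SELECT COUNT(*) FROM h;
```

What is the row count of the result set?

4

Base: id=7 (n25), parent=4, lvl 0.
Iteration 1: join on id=4 -> n9 (id 4, parent=2, lvl 1).
Iteration 2: join on id=2 -> n26 (id 2, parent=1, lvl 2).
Iteration 3: join on id=1 -> n28 (id 1, parent=NULL, lvl 3).
Iteration 4: parent is NULL; no match; recursion stops.
Total rows emitted: 4.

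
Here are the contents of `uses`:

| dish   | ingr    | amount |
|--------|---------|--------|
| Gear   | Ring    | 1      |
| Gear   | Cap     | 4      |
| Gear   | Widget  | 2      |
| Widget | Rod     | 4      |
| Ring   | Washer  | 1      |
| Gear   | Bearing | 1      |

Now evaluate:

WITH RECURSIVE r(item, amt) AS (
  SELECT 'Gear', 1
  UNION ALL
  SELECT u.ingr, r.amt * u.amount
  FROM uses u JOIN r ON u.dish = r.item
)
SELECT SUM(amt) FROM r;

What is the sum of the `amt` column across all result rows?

Base: (Gear, amt=1).
Iteration 1: components of {Gear} -> Bearing = 1*1 = 1, Cap = 1*4 = 4, Ring = 1*1 = 1, Widget = 1*2 = 2.
Iteration 2: components of {Bearing,Cap,Ring,Widget} -> Rod = 2*4 = 8, Washer = 1*1 = 1.
Iteration 3: no further components; recursion stops.
SUM(amt) = 1 + 1 + 4 + 1 + 2 + 1 + 8 = 18.

18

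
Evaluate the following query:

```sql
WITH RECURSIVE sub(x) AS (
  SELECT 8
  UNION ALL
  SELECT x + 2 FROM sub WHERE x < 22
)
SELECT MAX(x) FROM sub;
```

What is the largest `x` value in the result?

22

Base: x=8.
Iteration 1: 8 < 22 holds -> x = 8 + 2 = 10.
Iteration 2: 10 < 22 holds -> x = 10 + 2 = 12.
Iteration 3: 12 < 22 holds -> x = 12 + 2 = 14.
Iteration 4: 14 < 22 holds -> x = 14 + 2 = 16.
Iteration 5: 16 < 22 holds -> x = 16 + 2 = 18.
Iteration 6: 18 < 22 holds -> x = 18 + 2 = 20.
Iteration 7: 20 < 22 holds -> x = 20 + 2 = 22.
Iteration 8: 22 < 22 fails; recursion stops.
x values: 8, 10, 12, 14, 16, 18, 20, 22; the maximum is 22.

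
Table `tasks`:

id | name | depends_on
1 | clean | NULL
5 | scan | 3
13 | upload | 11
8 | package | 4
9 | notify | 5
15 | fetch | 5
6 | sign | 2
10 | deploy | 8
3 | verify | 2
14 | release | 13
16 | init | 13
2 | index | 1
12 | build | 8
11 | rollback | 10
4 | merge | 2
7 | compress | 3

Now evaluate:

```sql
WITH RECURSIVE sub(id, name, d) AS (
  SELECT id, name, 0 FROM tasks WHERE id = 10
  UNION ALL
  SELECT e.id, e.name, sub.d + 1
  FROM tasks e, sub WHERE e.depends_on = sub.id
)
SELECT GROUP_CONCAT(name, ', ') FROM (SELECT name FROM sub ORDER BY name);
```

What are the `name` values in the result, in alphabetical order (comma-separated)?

deploy, init, release, rollback, upload

Base: id=10 (deploy) at d 0.
Iteration 1: rows with depends_on in {10} -> rollback (id 11, d 1).
Iteration 2: rows with depends_on in {11} -> upload (id 13, d 2).
Iteration 3: rows with depends_on in {13} -> release (id 14, d 3), init (id 16, d 3).
Iteration 4: no rows with depends_on in {14,16}; recursion stops.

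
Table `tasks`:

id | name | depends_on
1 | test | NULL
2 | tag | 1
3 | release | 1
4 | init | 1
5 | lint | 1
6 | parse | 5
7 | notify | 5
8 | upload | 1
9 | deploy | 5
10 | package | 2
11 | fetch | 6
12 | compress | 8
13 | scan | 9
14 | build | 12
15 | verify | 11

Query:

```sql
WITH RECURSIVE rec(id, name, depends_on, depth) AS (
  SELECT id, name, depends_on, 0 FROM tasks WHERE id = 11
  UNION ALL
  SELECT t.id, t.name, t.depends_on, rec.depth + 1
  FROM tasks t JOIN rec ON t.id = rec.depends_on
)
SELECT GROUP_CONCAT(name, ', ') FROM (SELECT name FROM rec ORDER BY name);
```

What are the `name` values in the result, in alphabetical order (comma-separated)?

Base: id=11 (fetch), depends_on=6, depth 0.
Iteration 1: join on id=6 -> parse (id 6, depends_on=5, depth 1).
Iteration 2: join on id=5 -> lint (id 5, depends_on=1, depth 2).
Iteration 3: join on id=1 -> test (id 1, depends_on=NULL, depth 3).
Iteration 4: depends_on is NULL; no match; recursion stops.

fetch, lint, parse, test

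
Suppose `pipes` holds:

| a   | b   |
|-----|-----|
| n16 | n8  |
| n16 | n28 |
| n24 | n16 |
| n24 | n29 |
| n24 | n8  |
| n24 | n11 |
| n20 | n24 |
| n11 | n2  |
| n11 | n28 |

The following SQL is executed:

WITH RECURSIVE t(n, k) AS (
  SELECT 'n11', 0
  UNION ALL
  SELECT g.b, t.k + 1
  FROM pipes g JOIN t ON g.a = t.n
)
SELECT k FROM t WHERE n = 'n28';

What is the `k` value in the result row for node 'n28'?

1

Base: (n11, k=0).
Iteration 1: edges from {n11} -> (n2, k=1), (n28, k=1).
Iteration 2: no outgoing edges from {n2,n28}; recursion stops.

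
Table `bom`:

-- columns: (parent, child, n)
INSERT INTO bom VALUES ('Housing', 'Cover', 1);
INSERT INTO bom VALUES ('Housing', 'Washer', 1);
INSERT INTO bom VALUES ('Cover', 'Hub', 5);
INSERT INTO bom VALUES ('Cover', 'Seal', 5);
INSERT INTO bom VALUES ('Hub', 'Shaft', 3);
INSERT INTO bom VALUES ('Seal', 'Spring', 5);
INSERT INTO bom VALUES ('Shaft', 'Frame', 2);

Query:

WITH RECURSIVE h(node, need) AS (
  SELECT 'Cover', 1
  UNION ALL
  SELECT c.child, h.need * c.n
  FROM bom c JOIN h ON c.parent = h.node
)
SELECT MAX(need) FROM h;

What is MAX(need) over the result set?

30

Base: (Cover, need=1).
Iteration 1: components of {Cover} -> Hub = 1*5 = 5, Seal = 1*5 = 5.
Iteration 2: components of {Hub,Seal} -> Shaft = 5*3 = 15, Spring = 5*5 = 25.
Iteration 3: components of {Shaft,Spring} -> Frame = 15*2 = 30.
Iteration 4: no further components; recursion stops.
need values: 1, 5, 5, 15, 25, 30; the maximum is 30.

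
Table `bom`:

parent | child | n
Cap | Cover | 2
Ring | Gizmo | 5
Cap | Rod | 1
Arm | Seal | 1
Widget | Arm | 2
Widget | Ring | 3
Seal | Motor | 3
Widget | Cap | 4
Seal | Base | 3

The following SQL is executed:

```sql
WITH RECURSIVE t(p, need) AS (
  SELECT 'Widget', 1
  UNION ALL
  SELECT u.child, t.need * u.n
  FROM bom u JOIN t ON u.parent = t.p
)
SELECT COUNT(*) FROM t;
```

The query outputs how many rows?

Base: (Widget, need=1).
Iteration 1: components of {Widget} -> Arm = 1*2 = 2, Cap = 1*4 = 4, Ring = 1*3 = 3.
Iteration 2: components of {Arm,Cap,Ring} -> Cover = 4*2 = 8, Gizmo = 3*5 = 15, Rod = 4*1 = 4, Seal = 2*1 = 2.
Iteration 3: components of {Cover,Gizmo,Rod,Seal} -> Base = 2*3 = 6, Motor = 2*3 = 6.
Iteration 4: no further components; recursion stops.
Total rows emitted: 10.

10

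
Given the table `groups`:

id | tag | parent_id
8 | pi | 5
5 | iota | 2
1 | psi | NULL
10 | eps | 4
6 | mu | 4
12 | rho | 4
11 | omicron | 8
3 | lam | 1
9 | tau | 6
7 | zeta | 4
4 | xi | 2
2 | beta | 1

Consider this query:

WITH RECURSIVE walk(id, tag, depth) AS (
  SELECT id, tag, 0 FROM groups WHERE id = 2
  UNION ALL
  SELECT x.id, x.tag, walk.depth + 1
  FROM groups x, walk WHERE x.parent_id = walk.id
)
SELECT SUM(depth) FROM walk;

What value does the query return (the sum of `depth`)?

18

Base: id=2 (beta) at depth 0.
Iteration 1: rows with parent_id in {2} -> xi (id 4, depth 1), iota (id 5, depth 1).
Iteration 2: rows with parent_id in {4,5} -> mu (id 6, depth 2), zeta (id 7, depth 2), pi (id 8, depth 2), eps (id 10, depth 2), rho (id 12, depth 2).
Iteration 3: rows with parent_id in {6,7,8,10,12} -> tau (id 9, depth 3), omicron (id 11, depth 3).
Iteration 4: no rows with parent_id in {9,11}; recursion stops.
SUM(depth) = 0 + 1 + 1 + 2 + 2 + 2 + 2 + 2 + 3 + 3 = 18.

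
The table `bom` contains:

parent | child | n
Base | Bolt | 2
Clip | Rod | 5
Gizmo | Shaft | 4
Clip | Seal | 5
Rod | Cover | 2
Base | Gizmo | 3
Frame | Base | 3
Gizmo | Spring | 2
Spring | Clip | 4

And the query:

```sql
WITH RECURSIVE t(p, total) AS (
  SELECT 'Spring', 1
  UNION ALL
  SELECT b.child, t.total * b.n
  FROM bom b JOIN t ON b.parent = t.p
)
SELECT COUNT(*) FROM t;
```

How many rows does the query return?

5

Base: (Spring, total=1).
Iteration 1: components of {Spring} -> Clip = 1*4 = 4.
Iteration 2: components of {Clip} -> Rod = 4*5 = 20, Seal = 4*5 = 20.
Iteration 3: components of {Rod,Seal} -> Cover = 20*2 = 40.
Iteration 4: no further components; recursion stops.
Total rows emitted: 5.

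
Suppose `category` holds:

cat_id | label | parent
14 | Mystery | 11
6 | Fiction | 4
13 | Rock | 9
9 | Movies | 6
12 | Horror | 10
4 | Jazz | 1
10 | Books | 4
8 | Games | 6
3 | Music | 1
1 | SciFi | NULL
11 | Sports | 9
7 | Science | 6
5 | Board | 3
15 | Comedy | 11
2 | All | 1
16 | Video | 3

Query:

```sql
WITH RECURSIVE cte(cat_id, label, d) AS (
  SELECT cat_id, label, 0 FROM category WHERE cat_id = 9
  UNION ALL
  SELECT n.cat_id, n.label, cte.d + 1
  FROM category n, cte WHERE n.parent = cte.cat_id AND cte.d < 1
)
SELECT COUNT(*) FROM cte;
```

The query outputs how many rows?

Base: cat_id=9 (Movies) at d 0.
Iteration 1: rows with parent in {9} -> Sports (id 11, d 1), Rock (id 13, d 1).
Iteration 2: d < 1 fails for all current rows; recursion stops.
Total rows emitted: 3.

3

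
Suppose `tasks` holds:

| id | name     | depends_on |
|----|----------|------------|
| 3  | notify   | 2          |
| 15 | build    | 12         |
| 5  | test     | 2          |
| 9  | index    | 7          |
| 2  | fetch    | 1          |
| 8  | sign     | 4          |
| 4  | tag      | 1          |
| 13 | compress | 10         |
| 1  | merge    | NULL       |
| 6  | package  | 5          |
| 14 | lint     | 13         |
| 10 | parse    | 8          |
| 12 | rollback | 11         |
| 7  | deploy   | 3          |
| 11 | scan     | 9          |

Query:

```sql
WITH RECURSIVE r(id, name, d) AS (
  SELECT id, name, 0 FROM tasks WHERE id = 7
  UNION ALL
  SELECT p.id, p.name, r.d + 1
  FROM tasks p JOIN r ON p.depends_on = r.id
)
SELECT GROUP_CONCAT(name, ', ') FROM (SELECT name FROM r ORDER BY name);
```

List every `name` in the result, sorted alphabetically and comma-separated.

Base: id=7 (deploy) at d 0.
Iteration 1: rows with depends_on in {7} -> index (id 9, d 1).
Iteration 2: rows with depends_on in {9} -> scan (id 11, d 2).
Iteration 3: rows with depends_on in {11} -> rollback (id 12, d 3).
Iteration 4: rows with depends_on in {12} -> build (id 15, d 4).
Iteration 5: no rows with depends_on in {15}; recursion stops.

build, deploy, index, rollback, scan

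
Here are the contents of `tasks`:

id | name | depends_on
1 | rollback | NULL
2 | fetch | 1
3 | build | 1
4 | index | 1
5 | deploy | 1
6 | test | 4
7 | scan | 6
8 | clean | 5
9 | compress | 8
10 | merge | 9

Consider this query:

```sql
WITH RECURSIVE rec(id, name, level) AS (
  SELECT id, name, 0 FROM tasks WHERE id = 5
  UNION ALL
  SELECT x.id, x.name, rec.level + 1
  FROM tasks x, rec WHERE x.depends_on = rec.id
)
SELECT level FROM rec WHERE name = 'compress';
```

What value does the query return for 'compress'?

2

Base: id=5 (deploy) at level 0.
Iteration 1: rows with depends_on in {5} -> clean (id 8, level 1).
Iteration 2: rows with depends_on in {8} -> compress (id 9, level 2).
Iteration 3: rows with depends_on in {9} -> merge (id 10, level 3).
Iteration 4: no rows with depends_on in {10}; recursion stops.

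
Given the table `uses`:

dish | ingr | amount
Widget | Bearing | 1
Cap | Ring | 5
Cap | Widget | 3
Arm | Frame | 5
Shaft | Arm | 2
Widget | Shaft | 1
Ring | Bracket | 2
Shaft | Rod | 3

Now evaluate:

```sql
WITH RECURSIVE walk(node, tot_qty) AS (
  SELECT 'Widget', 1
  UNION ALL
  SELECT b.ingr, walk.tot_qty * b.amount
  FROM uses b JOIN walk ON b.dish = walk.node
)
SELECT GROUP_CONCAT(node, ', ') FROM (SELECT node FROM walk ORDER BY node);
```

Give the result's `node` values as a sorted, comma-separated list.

Base: (Widget, tot_qty=1).
Iteration 1: components of {Widget} -> Bearing = 1*1 = 1, Shaft = 1*1 = 1.
Iteration 2: components of {Bearing,Shaft} -> Arm = 1*2 = 2, Rod = 1*3 = 3.
Iteration 3: components of {Arm,Rod} -> Frame = 2*5 = 10.
Iteration 4: no further components; recursion stops.

Arm, Bearing, Frame, Rod, Shaft, Widget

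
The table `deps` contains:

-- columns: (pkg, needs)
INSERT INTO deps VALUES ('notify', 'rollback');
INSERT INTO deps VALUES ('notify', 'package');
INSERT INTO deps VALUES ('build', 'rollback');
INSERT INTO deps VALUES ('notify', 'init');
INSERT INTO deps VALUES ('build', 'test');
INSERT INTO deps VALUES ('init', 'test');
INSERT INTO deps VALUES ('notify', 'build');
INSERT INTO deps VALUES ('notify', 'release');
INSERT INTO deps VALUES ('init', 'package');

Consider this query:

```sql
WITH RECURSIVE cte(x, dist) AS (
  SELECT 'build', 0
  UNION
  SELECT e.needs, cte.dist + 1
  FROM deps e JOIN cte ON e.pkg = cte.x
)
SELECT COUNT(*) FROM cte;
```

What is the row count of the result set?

Base: (build, dist=0).
Iteration 1: edges from {build} -> (rollback, dist=1), (test, dist=1).
Iteration 2: no outgoing edges from {rollback,test}; recursion stops.
Total rows emitted: 3.

3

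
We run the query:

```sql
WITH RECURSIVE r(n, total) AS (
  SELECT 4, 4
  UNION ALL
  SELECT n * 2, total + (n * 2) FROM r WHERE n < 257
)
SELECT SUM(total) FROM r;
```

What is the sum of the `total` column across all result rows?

Base: n=4, total=4.
Iteration 1: 4 < 257 holds -> n = 4 * 2 = 8, total = 4 + 8 = 12.
Iteration 2: 8 < 257 holds -> n = 8 * 2 = 16, total = 12 + 16 = 28.
Iteration 3: 16 < 257 holds -> n = 16 * 2 = 32, total = 28 + 32 = 60.
Iteration 4: 32 < 257 holds -> n = 32 * 2 = 64, total = 60 + 64 = 124.
Iteration 5: 64 < 257 holds -> n = 64 * 2 = 128, total = 124 + 128 = 252.
Iteration 6: 128 < 257 holds -> n = 128 * 2 = 256, total = 252 + 256 = 508.
Iteration 7: 256 < 257 holds -> n = 256 * 2 = 512, total = 508 + 512 = 1020.
Iteration 8: 512 < 257 fails; recursion stops.
SUM(total) = 4 + 12 + 28 + 60 + 124 + 252 + 508 + 1020 = 2008.

2008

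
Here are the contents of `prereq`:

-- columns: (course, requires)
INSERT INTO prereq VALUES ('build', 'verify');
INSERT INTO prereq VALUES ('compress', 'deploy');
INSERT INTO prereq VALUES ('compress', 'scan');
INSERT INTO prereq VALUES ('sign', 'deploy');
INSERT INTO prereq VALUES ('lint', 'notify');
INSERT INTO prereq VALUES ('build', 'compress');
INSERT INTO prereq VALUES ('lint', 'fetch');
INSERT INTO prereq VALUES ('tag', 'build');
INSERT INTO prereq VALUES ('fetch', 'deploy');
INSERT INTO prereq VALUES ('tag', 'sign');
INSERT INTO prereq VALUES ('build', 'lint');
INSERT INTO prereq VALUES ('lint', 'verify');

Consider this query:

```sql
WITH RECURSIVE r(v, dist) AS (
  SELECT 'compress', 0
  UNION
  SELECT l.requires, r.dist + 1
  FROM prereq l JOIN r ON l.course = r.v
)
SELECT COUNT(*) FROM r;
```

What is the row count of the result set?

Base: (compress, dist=0).
Iteration 1: edges from {compress} -> (deploy, dist=1), (scan, dist=1).
Iteration 2: no outgoing edges from {deploy,scan}; recursion stops.
Total rows emitted: 3.

3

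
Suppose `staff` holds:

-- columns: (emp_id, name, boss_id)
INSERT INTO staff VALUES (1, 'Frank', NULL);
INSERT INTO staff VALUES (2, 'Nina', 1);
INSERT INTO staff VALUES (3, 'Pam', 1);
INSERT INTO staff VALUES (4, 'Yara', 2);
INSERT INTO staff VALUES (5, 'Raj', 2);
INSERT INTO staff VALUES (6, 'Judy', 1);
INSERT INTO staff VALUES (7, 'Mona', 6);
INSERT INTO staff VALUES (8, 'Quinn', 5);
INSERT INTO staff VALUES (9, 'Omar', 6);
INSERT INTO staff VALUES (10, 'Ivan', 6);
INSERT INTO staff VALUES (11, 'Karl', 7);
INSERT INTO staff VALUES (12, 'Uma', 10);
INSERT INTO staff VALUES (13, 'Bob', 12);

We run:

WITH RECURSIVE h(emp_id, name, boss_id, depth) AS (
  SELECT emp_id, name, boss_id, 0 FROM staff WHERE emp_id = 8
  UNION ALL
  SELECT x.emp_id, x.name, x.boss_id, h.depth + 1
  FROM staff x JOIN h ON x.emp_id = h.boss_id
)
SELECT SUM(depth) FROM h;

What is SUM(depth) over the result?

Base: emp_id=8 (Quinn), boss_id=5, depth 0.
Iteration 1: join on emp_id=5 -> Raj (id 5, boss_id=2, depth 1).
Iteration 2: join on emp_id=2 -> Nina (id 2, boss_id=1, depth 2).
Iteration 3: join on emp_id=1 -> Frank (id 1, boss_id=NULL, depth 3).
Iteration 4: boss_id is NULL; no match; recursion stops.
SUM(depth) = 0 + 1 + 2 + 3 = 6.

6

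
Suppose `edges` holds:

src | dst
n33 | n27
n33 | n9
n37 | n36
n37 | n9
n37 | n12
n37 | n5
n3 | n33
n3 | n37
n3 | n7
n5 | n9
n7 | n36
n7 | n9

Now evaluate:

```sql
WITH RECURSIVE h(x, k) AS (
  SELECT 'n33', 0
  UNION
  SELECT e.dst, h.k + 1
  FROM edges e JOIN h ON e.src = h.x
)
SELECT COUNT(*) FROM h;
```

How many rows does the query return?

Base: (n33, k=0).
Iteration 1: edges from {n33} -> (n27, k=1), (n9, k=1).
Iteration 2: no outgoing edges from {n27,n9}; recursion stops.
Total rows emitted: 3.

3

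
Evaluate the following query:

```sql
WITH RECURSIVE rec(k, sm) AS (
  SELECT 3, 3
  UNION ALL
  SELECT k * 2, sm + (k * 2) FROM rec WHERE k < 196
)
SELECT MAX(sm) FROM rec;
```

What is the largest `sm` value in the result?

Base: k=3, sm=3.
Iteration 1: 3 < 196 holds -> k = 3 * 2 = 6, sm = 3 + 6 = 9.
Iteration 2: 6 < 196 holds -> k = 6 * 2 = 12, sm = 9 + 12 = 21.
Iteration 3: 12 < 196 holds -> k = 12 * 2 = 24, sm = 21 + 24 = 45.
Iteration 4: 24 < 196 holds -> k = 24 * 2 = 48, sm = 45 + 48 = 93.
Iteration 5: 48 < 196 holds -> k = 48 * 2 = 96, sm = 93 + 96 = 189.
Iteration 6: 96 < 196 holds -> k = 96 * 2 = 192, sm = 189 + 192 = 381.
Iteration 7: 192 < 196 holds -> k = 192 * 2 = 384, sm = 381 + 384 = 765.
Iteration 8: 384 < 196 fails; recursion stops.
sm values: 3, 9, 21, 45, 93, 189, 381, 765; the maximum is 765.

765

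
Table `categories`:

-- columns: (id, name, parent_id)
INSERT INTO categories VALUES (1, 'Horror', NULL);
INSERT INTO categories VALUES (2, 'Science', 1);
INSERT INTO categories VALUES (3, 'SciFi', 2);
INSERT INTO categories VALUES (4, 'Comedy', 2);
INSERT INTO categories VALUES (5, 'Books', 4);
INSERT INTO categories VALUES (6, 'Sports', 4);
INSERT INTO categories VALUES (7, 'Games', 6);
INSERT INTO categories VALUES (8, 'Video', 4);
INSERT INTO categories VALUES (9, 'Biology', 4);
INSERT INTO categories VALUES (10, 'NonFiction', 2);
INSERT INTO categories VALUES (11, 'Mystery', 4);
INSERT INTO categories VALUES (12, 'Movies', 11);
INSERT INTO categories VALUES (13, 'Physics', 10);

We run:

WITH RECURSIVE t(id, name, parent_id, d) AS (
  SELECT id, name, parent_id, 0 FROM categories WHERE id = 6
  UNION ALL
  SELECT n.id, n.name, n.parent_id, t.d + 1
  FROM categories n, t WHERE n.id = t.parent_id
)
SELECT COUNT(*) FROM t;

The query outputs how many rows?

Base: id=6 (Sports), parent_id=4, d 0.
Iteration 1: join on id=4 -> Comedy (id 4, parent_id=2, d 1).
Iteration 2: join on id=2 -> Science (id 2, parent_id=1, d 2).
Iteration 3: join on id=1 -> Horror (id 1, parent_id=NULL, d 3).
Iteration 4: parent_id is NULL; no match; recursion stops.
Total rows emitted: 4.

4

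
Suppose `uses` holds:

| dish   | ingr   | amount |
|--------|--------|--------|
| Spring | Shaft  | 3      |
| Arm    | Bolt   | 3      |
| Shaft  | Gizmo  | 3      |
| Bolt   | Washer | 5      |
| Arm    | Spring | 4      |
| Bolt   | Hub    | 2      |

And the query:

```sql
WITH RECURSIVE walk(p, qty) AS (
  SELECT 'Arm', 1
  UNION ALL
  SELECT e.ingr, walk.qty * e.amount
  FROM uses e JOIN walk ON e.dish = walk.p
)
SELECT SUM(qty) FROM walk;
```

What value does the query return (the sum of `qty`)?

77

Base: (Arm, qty=1).
Iteration 1: components of {Arm} -> Bolt = 1*3 = 3, Spring = 1*4 = 4.
Iteration 2: components of {Bolt,Spring} -> Hub = 3*2 = 6, Shaft = 4*3 = 12, Washer = 3*5 = 15.
Iteration 3: components of {Hub,Shaft,Washer} -> Gizmo = 12*3 = 36.
Iteration 4: no further components; recursion stops.
SUM(qty) = 1 + 4 + 3 + 12 + 15 + 6 + 36 = 77.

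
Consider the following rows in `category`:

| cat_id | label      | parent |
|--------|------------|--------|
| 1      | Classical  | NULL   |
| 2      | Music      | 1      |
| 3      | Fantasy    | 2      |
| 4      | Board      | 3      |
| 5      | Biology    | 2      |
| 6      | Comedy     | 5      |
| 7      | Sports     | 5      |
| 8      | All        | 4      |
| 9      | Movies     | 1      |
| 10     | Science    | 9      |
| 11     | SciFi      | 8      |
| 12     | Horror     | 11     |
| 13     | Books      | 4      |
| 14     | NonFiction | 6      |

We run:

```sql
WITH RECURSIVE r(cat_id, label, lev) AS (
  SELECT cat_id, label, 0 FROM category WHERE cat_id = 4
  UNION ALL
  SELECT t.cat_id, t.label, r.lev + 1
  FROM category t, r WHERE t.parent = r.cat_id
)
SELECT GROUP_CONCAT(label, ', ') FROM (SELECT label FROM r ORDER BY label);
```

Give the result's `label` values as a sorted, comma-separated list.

All, Board, Books, Horror, SciFi

Base: cat_id=4 (Board) at lev 0.
Iteration 1: rows with parent in {4} -> All (id 8, lev 1), Books (id 13, lev 1).
Iteration 2: rows with parent in {8,13} -> SciFi (id 11, lev 2).
Iteration 3: rows with parent in {11} -> Horror (id 12, lev 3).
Iteration 4: no rows with parent in {12}; recursion stops.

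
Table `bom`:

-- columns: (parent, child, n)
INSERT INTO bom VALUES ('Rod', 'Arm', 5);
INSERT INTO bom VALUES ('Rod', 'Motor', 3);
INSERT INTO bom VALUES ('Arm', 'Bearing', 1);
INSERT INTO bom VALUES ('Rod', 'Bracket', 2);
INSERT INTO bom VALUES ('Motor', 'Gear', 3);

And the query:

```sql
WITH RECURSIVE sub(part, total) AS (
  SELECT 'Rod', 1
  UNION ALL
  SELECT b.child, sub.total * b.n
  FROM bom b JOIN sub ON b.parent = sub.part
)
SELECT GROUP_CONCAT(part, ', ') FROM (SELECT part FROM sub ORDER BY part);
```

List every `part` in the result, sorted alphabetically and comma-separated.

Arm, Bearing, Bracket, Gear, Motor, Rod

Base: (Rod, total=1).
Iteration 1: components of {Rod} -> Arm = 1*5 = 5, Bracket = 1*2 = 2, Motor = 1*3 = 3.
Iteration 2: components of {Arm,Bracket,Motor} -> Bearing = 5*1 = 5, Gear = 3*3 = 9.
Iteration 3: no further components; recursion stops.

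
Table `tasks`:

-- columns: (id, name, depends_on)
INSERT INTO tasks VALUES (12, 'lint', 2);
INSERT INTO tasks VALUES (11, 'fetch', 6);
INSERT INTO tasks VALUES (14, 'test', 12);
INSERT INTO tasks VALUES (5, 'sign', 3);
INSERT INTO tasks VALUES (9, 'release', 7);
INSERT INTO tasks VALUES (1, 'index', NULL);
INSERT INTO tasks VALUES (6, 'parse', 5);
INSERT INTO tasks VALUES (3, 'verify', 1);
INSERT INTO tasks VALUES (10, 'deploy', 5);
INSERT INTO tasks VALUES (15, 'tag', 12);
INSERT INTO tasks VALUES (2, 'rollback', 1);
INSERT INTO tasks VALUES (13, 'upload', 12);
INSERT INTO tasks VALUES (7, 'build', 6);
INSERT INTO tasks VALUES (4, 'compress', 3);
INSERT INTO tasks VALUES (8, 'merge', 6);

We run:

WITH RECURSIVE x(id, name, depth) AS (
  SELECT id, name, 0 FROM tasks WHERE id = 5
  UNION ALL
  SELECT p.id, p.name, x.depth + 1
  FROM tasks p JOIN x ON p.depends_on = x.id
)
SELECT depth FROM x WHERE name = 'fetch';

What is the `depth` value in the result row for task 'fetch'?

Base: id=5 (sign) at depth 0.
Iteration 1: rows with depends_on in {5} -> parse (id 6, depth 1), deploy (id 10, depth 1).
Iteration 2: rows with depends_on in {6,10} -> build (id 7, depth 2), merge (id 8, depth 2), fetch (id 11, depth 2).
Iteration 3: rows with depends_on in {7,8,11} -> release (id 9, depth 3).
Iteration 4: no rows with depends_on in {9}; recursion stops.

2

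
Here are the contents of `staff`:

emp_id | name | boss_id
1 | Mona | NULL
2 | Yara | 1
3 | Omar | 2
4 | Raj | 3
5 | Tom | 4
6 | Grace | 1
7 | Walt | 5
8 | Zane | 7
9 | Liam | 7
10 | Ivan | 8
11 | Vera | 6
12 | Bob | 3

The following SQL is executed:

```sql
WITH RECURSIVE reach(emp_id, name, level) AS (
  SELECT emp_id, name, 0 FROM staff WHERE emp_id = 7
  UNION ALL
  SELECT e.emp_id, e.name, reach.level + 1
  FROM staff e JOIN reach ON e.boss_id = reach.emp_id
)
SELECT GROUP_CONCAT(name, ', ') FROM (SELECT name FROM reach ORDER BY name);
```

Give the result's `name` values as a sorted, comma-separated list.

Ivan, Liam, Walt, Zane

Base: emp_id=7 (Walt) at level 0.
Iteration 1: rows with boss_id in {7} -> Zane (id 8, level 1), Liam (id 9, level 1).
Iteration 2: rows with boss_id in {8,9} -> Ivan (id 10, level 2).
Iteration 3: no rows with boss_id in {10}; recursion stops.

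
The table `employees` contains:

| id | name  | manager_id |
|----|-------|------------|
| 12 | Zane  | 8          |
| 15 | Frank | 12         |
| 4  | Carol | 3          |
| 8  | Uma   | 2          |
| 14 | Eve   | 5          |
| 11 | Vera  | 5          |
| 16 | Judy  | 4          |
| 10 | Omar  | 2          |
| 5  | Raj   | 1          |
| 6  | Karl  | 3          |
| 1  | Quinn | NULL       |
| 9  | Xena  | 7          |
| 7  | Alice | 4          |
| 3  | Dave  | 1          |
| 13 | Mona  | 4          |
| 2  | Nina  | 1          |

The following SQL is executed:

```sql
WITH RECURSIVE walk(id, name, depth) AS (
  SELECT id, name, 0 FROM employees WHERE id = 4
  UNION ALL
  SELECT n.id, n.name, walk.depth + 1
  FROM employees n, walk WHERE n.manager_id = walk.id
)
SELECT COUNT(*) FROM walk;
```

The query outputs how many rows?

Base: id=4 (Carol) at depth 0.
Iteration 1: rows with manager_id in {4} -> Alice (id 7, depth 1), Mona (id 13, depth 1), Judy (id 16, depth 1).
Iteration 2: rows with manager_id in {7,13,16} -> Xena (id 9, depth 2).
Iteration 3: no rows with manager_id in {9}; recursion stops.
Total rows emitted: 5.

5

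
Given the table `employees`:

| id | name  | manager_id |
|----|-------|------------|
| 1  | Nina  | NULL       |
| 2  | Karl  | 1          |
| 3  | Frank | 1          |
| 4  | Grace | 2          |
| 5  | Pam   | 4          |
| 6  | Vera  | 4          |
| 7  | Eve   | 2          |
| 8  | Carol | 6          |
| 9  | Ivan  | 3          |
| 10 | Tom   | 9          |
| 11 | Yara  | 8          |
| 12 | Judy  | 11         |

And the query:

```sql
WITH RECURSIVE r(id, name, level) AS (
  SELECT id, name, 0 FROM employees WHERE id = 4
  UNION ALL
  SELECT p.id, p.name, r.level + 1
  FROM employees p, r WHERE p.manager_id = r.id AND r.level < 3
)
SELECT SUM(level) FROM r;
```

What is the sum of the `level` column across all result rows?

Base: id=4 (Grace) at level 0.
Iteration 1: rows with manager_id in {4} -> Pam (id 5, level 1), Vera (id 6, level 1).
Iteration 2: rows with manager_id in {5,6} -> Carol (id 8, level 2).
Iteration 3: rows with manager_id in {8} -> Yara (id 11, level 3).
Iteration 4: level < 3 fails for all current rows; recursion stops.
SUM(level) = 0 + 1 + 1 + 2 + 3 = 7.

7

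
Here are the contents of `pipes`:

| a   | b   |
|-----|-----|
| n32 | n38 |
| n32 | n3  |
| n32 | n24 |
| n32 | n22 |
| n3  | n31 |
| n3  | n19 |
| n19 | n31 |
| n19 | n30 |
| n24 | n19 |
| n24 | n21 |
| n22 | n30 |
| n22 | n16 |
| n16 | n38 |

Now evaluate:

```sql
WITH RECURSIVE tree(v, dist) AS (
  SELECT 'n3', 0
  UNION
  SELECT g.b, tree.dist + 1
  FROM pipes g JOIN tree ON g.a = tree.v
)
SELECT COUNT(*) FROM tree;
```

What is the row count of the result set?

Base: (n3, dist=0).
Iteration 1: edges from {n3} -> (n19, dist=1), (n31, dist=1).
Iteration 2: edges from {n19,n31} -> (n30, dist=2), (n31, dist=2).
Iteration 3: no outgoing edges from {n30,n31}; recursion stops.
Total rows emitted: 5.

5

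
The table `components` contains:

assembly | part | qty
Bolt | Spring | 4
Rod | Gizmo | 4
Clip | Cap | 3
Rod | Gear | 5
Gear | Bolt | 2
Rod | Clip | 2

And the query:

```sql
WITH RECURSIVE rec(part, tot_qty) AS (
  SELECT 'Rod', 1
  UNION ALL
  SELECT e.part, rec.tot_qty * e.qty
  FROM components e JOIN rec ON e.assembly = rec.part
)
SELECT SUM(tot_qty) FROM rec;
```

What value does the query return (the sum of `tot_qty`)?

Base: (Rod, tot_qty=1).
Iteration 1: components of {Rod} -> Clip = 1*2 = 2, Gear = 1*5 = 5, Gizmo = 1*4 = 4.
Iteration 2: components of {Clip,Gear,Gizmo} -> Bolt = 5*2 = 10, Cap = 2*3 = 6.
Iteration 3: components of {Bolt,Cap} -> Spring = 10*4 = 40.
Iteration 4: no further components; recursion stops.
SUM(tot_qty) = 1 + 5 + 2 + 4 + 10 + 6 + 40 = 68.

68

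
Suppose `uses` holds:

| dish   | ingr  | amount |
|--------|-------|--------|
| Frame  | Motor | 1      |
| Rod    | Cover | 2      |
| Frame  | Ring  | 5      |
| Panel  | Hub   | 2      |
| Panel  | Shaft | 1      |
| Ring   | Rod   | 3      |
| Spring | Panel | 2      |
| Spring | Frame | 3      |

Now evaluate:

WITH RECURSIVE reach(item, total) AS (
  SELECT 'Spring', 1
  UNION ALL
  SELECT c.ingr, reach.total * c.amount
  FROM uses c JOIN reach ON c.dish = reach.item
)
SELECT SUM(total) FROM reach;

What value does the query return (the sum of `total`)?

Base: (Spring, total=1).
Iteration 1: components of {Spring} -> Frame = 1*3 = 3, Panel = 1*2 = 2.
Iteration 2: components of {Frame,Panel} -> Hub = 2*2 = 4, Motor = 3*1 = 3, Ring = 3*5 = 15, Shaft = 2*1 = 2.
Iteration 3: components of {Hub,Motor,Ring,Shaft} -> Rod = 15*3 = 45.
Iteration 4: components of {Rod} -> Cover = 45*2 = 90.
Iteration 5: no further components; recursion stops.
SUM(total) = 1 + 3 + 2 + 15 + 3 + 2 + 4 + 45 + 90 = 165.

165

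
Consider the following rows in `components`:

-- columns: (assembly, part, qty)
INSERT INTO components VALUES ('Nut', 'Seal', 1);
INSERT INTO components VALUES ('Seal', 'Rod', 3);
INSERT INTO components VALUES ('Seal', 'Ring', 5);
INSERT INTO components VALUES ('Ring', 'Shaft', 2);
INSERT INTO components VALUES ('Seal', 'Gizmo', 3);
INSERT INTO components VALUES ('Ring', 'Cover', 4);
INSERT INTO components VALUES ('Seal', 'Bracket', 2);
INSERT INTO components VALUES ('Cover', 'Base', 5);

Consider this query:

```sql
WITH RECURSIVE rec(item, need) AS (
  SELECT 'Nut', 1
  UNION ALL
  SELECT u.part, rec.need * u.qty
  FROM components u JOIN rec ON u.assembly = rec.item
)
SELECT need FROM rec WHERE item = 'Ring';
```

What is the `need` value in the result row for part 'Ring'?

5

Base: (Nut, need=1).
Iteration 1: components of {Nut} -> Seal = 1*1 = 1.
Iteration 2: components of {Seal} -> Bracket = 1*2 = 2, Gizmo = 1*3 = 3, Ring = 1*5 = 5, Rod = 1*3 = 3.
Iteration 3: components of {Bracket,Gizmo,Ring,Rod} -> Cover = 5*4 = 20, Shaft = 5*2 = 10.
Iteration 4: components of {Cover,Shaft} -> Base = 20*5 = 100.
Iteration 5: no further components; recursion stops.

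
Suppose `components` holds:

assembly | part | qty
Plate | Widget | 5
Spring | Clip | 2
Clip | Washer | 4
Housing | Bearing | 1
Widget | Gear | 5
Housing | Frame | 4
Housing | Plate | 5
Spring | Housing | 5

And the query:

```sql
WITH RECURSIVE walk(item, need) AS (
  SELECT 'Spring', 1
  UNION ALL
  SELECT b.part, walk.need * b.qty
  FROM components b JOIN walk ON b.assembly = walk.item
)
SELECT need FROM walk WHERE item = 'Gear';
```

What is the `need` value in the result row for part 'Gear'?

625

Base: (Spring, need=1).
Iteration 1: components of {Spring} -> Clip = 1*2 = 2, Housing = 1*5 = 5.
Iteration 2: components of {Clip,Housing} -> Bearing = 5*1 = 5, Frame = 5*4 = 20, Plate = 5*5 = 25, Washer = 2*4 = 8.
Iteration 3: components of {Bearing,Frame,Plate,Washer} -> Widget = 25*5 = 125.
Iteration 4: components of {Widget} -> Gear = 125*5 = 625.
Iteration 5: no further components; recursion stops.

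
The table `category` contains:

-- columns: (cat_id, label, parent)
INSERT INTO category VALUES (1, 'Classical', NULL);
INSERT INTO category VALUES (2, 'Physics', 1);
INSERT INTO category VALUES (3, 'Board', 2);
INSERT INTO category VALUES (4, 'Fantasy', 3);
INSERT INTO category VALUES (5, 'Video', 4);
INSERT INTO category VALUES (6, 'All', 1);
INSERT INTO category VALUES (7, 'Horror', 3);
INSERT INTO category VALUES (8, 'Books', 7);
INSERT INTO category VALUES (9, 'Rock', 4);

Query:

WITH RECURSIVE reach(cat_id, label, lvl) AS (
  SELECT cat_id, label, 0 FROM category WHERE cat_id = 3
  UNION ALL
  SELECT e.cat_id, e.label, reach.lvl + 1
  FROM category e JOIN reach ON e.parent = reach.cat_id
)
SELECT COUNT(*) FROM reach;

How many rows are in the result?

6

Base: cat_id=3 (Board) at lvl 0.
Iteration 1: rows with parent in {3} -> Fantasy (id 4, lvl 1), Horror (id 7, lvl 1).
Iteration 2: rows with parent in {4,7} -> Video (id 5, lvl 2), Books (id 8, lvl 2), Rock (id 9, lvl 2).
Iteration 3: no rows with parent in {5,8,9}; recursion stops.
Total rows emitted: 6.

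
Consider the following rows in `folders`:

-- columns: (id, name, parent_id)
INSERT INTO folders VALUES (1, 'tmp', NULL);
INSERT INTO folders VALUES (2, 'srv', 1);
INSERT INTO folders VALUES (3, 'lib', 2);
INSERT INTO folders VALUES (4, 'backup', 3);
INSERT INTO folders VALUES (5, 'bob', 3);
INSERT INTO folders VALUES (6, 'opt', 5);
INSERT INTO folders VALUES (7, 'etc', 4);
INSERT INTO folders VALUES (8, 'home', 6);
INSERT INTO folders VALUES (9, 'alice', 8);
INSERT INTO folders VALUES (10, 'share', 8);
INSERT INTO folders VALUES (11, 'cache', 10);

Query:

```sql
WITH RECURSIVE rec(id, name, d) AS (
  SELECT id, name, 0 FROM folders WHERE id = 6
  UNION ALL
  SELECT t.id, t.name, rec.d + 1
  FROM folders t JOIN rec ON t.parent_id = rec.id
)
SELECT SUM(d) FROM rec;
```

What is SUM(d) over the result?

Base: id=6 (opt) at d 0.
Iteration 1: rows with parent_id in {6} -> home (id 8, d 1).
Iteration 2: rows with parent_id in {8} -> alice (id 9, d 2), share (id 10, d 2).
Iteration 3: rows with parent_id in {9,10} -> cache (id 11, d 3).
Iteration 4: no rows with parent_id in {11}; recursion stops.
SUM(d) = 0 + 1 + 2 + 2 + 3 = 8.

8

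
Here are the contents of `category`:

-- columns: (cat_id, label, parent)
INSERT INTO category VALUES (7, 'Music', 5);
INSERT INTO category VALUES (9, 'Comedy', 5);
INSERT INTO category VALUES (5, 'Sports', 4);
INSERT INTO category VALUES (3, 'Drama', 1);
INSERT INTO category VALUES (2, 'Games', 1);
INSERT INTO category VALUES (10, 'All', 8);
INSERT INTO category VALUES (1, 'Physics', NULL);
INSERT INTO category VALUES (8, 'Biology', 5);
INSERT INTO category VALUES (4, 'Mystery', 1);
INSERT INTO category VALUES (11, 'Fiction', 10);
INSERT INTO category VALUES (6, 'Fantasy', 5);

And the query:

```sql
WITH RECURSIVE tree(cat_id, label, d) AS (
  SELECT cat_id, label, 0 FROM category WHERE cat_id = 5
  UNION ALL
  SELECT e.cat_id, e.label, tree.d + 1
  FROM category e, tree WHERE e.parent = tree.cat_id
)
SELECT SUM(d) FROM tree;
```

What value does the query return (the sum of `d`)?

Base: cat_id=5 (Sports) at d 0.
Iteration 1: rows with parent in {5} -> Fantasy (id 6, d 1), Music (id 7, d 1), Biology (id 8, d 1), Comedy (id 9, d 1).
Iteration 2: rows with parent in {6,7,8,9} -> All (id 10, d 2).
Iteration 3: rows with parent in {10} -> Fiction (id 11, d 3).
Iteration 4: no rows with parent in {11}; recursion stops.
SUM(d) = 0 + 1 + 1 + 1 + 1 + 2 + 3 = 9.

9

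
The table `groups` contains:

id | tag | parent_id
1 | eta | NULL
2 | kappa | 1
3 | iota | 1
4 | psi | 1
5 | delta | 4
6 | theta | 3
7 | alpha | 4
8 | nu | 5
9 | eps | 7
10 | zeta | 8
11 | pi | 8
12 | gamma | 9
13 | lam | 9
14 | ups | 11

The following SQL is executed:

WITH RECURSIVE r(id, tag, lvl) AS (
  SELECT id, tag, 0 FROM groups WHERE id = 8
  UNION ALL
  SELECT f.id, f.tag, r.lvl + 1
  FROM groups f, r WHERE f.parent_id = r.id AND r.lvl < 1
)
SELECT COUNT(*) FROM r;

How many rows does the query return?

3

Base: id=8 (nu) at lvl 0.
Iteration 1: rows with parent_id in {8} -> zeta (id 10, lvl 1), pi (id 11, lvl 1).
Iteration 2: lvl < 1 fails for all current rows; recursion stops.
Total rows emitted: 3.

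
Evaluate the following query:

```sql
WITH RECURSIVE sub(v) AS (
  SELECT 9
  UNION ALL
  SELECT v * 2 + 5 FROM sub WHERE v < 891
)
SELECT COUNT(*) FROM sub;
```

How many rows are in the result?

Base: v=9.
Iteration 1: 9 < 891 holds -> v = 9 * 2 + 5 = 23.
Iteration 2: 23 < 891 holds -> v = 23 * 2 + 5 = 51.
Iteration 3: 51 < 891 holds -> v = 51 * 2 + 5 = 107.
Iteration 4: 107 < 891 holds -> v = 107 * 2 + 5 = 219.
Iteration 5: 219 < 891 holds -> v = 219 * 2 + 5 = 443.
Iteration 6: 443 < 891 holds -> v = 443 * 2 + 5 = 891.
Iteration 7: 891 < 891 fails; recursion stops.
Total rows emitted: 7.

7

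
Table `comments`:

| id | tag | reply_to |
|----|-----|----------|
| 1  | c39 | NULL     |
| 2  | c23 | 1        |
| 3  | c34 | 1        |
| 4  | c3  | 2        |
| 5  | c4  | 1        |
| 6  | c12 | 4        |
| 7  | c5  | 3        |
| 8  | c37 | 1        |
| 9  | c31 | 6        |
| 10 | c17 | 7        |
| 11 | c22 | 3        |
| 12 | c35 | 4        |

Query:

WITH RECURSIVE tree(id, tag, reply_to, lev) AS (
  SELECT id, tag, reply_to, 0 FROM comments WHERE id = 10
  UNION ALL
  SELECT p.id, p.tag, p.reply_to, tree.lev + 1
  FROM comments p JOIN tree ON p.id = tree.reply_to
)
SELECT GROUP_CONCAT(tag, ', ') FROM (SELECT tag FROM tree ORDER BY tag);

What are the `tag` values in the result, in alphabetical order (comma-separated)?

Base: id=10 (c17), reply_to=7, lev 0.
Iteration 1: join on id=7 -> c5 (id 7, reply_to=3, lev 1).
Iteration 2: join on id=3 -> c34 (id 3, reply_to=1, lev 2).
Iteration 3: join on id=1 -> c39 (id 1, reply_to=NULL, lev 3).
Iteration 4: reply_to is NULL; no match; recursion stops.

c17, c34, c39, c5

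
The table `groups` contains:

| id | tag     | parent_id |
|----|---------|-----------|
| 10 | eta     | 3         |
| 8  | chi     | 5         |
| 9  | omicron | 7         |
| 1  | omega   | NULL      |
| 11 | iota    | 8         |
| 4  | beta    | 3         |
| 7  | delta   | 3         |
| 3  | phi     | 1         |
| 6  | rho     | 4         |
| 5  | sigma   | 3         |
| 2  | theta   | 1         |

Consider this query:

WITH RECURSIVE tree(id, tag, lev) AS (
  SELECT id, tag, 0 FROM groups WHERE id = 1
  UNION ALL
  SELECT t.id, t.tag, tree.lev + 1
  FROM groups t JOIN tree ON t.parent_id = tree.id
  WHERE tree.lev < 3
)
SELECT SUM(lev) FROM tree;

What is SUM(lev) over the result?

Base: id=1 (omega) at lev 0.
Iteration 1: rows with parent_id in {1} -> theta (id 2, lev 1), phi (id 3, lev 1).
Iteration 2: rows with parent_id in {2,3} -> beta (id 4, lev 2), sigma (id 5, lev 2), delta (id 7, lev 2), eta (id 10, lev 2).
Iteration 3: rows with parent_id in {4,5,7,10} -> rho (id 6, lev 3), chi (id 8, lev 3), omicron (id 9, lev 3).
Iteration 4: lev < 3 fails for all current rows; recursion stops.
SUM(lev) = 0 + 1 + 1 + 2 + 2 + 2 + 2 + 3 + 3 + 3 = 19.

19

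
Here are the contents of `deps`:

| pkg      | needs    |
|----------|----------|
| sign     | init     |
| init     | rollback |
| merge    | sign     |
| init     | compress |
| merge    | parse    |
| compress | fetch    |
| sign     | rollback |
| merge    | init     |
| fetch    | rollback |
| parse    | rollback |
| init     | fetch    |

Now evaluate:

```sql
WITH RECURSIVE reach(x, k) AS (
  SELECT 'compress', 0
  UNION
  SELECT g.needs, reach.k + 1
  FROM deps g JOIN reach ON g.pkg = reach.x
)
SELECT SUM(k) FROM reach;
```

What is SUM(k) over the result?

3

Base: (compress, k=0).
Iteration 1: edges from {compress} -> (fetch, k=1).
Iteration 2: edges from {fetch} -> (rollback, k=2).
Iteration 3: no outgoing edges from {rollback}; recursion stops.
SUM(k) = 0 + 1 + 2 = 3.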